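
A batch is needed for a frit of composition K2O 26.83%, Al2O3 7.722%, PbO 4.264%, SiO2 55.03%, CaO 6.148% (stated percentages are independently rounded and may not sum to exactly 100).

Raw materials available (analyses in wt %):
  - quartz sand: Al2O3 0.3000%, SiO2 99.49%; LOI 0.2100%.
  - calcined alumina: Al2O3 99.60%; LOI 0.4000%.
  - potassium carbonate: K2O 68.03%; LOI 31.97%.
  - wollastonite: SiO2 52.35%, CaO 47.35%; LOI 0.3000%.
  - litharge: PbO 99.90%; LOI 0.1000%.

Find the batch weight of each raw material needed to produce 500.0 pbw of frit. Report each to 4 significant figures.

Batch per 500.0 pbw frit:
  quartz sand: 242.4 pbw
  calcined alumina: 38.03 pbw
  potassium carbonate: 197.2 pbw
  wollastonite: 64.92 pbw
  litharge: 21.34 pbw
Total batch = 563.9 pbw; LOI loss = 63.92 pbw; yield = 88.66%

In-progress results appear, with 4-significant-digit rounding, alongside each step — the whole derivation holds full precision from start to finish — each reported figure is rounded once only — all derived quantities (glass mass, the five compositions, ignition loss, yield, totals) are re-derived from the batch weights on 500.0 pbw of glass in exact precision, exactly as shown in the problem or answer text.
Oxide-by-oxide targets in 500.0 pbw frit:
  K2O: 26.83% × 500.0 = 134.2 pbw
  Al2O3: 7.722% × 500.0 = 38.61 pbw
  PbO: 4.264% × 500.0 = 21.32 pbw
  SiO2: 55.03% × 500.0 = 275.2 pbw
  CaO: 6.148% × 500.0 = 30.74 pbw
Checking each oxide sum using the reported weights, versus the basis set out (summed amounts equal target values given rounding of the digits):
  K2O: 197.2·0.6803 = 134.2 pbw (target 134.2 pbw)
  Al2O3: 242.4·0.003000 + 38.03·0.9960 = 38.61 pbw (target 38.61 pbw)
  PbO: 21.34·0.9990 = 21.32 pbw (target 21.32 pbw)
  SiO2: 242.4·0.9949 + 64.92·0.5235 = 275.1 pbw (target 275.2 pbw)
  CaO: 64.92·0.4735 = 30.74 pbw (target 30.74 pbw)
Mass balance on the glass: whole batch net of LOI = 500.0 pbw (per-oxide target masses sum to 500.0 pbw; with the basis standing at 500.0 pbw — any gap is answer rounding).
Whole-batch sum: Σ batch = 563.9 pbw; Σ batch·LOI gives LOI loss = 63.92 pbw; glass ÷ batch gives a yield of 88.66%.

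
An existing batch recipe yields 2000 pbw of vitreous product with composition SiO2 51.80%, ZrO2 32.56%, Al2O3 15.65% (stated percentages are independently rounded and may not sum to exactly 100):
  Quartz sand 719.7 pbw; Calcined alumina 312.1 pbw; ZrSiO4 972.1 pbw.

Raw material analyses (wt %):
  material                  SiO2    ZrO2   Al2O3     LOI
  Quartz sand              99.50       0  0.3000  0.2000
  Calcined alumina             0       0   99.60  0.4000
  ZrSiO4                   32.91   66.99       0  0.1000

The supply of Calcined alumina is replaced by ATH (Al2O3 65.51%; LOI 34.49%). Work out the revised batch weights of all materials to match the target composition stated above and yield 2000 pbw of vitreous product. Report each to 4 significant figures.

Revised batch per 2000 pbw vitreous product:
  Quartz sand: 719.7 pbw
  ATH: 474.5 pbw
  ZrSiO4: 972.1 pbw
Total batch = 2166 pbw; LOI loss = 166.1 pbw

The whole derivation carries full precision end to end. Mid-chain values are printed with 4-significant-figure rounding at each printed step. Every reported value carries a single rounding — the derived quantities are re-derived at full float precision (the yield, LOI, three oxide percentages, totals, net glass mass) from the batch weights for 2000 pbw of glass as written in the problem or the answer.
Oxide-by-oxide targets in 2000 pbw vitreous product:
  SiO2: 51.80% × 2000 = 1036 pbw
  ZrO2: 32.56% × 2000 = 651.2 pbw
  Al2O3: 15.65% × 2000 = 313.0 pbw
Checking each oxide sum working from each reported weight, at the basis given (each sum matches its target mass up to rounding of the answer):
  SiO2: 719.7·0.9950 + 972.1·0.3291 = 1036 pbw (target 1036 pbw)
  ZrO2: 972.1·0.6699 = 651.2 pbw (target 651.2 pbw)
  Al2O3: 719.7·0.003000 + 474.5·0.6551 = 313.0 pbw (target 313.0 pbw)
Glass-mass bookkeeping: whole batch net of LOI = 2000 pbw (the targets, summed, come to 2000 pbw; with the basis standing at 2000 pbw — rounding explains the deltas).
Adding the batch up: Σ batch = 2166 pbw; Σ batch·LOI gives LOI loss = 166.1 pbw; yield, glass over the total, = 92.33%.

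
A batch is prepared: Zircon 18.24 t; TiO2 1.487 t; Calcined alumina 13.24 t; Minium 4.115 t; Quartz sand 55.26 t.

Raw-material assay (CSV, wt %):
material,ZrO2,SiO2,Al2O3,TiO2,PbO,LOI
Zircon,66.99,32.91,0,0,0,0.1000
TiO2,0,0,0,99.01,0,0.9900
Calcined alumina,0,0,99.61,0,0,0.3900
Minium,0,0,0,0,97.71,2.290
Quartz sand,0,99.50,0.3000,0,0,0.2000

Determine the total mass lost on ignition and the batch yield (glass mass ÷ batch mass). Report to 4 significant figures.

All internal work runs at full precision all the way through; values along the way appear rounded off to 4 significant figures on the page — every reported result carries a single rounding; all derived quantities (net glass mass, yield, ignition loss, the totals, five oxide percentages) are computed from the weighed amounts on 92.05 t of glass in full precision as quoted within problem or answer.
Material-by-material LOI:
  Zircon: 18.24 × 0.001000 = 0.01824 t
  TiO2: 1.487 × 0.009900 = 0.01472 t
  Calcined alumina: 13.24 × 0.003900 = 0.05164 t
  Minium: 4.115 × 0.02290 = 0.09423 t
  Quartz sand: 55.26 × 0.002000 = 0.1105 t
Total LOI = 0.2894 t
Glass = batch − LOI = 92.34 − 0.2894 = 92.05 t

LOI loss = 0.2894 t; glass = 92.05 t; yield = 99.69%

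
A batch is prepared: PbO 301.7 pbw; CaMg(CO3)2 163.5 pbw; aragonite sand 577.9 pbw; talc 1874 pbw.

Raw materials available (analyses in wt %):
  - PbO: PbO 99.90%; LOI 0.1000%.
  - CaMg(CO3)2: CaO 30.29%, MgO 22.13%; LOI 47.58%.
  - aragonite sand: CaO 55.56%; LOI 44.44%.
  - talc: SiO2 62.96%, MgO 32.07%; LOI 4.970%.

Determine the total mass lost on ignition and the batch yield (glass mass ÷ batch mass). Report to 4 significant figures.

LOI loss = 428.1 pbw; glass = 2489 pbw; yield = 85.33%

Mid-chain values are printed rounded off to 4 significant figures when written out. All arithmetic runs at full precision from first step to last; each reported value takes just one rounding; derived quantities, including the yield, the totals, glass mass, four oxide percentages, LOI, are rebuilt starting from the weights at 2489 pbw of glass at full precision, exactly as shown in question or answer.
Material-by-material LOI:
  PbO: 301.7 × 0.001000 = 0.3017 pbw
  CaMg(CO3)2: 163.5 × 0.4758 = 77.79 pbw
  aragonite sand: 577.9 × 0.4444 = 256.8 pbw
  talc: 1874 × 0.04970 = 93.14 pbw
Total LOI = 428.1 pbw
Glass = batch − LOI = 2917 − 428.1 = 2489 pbw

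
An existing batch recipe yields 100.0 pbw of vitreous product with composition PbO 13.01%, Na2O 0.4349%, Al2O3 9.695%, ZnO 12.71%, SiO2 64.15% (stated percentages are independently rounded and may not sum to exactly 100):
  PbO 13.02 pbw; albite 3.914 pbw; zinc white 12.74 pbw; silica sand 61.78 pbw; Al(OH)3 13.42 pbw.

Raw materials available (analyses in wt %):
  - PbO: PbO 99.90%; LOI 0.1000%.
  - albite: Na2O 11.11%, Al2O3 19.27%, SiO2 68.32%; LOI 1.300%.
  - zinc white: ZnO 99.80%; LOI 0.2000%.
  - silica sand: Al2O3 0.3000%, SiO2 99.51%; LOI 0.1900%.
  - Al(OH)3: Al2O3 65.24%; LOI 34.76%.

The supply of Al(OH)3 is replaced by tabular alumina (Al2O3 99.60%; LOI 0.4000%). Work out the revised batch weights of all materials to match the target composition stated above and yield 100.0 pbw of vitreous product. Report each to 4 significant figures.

The intermediate values are displayed rounded to 4 significant figures in the printout. Each numeric step runs at full float precision through the solve; every reported number receives exactly one rounding; derived quantities (the yield, five oxide percentages, glass mass, the totals, ignition loss) are rebuilt at exact precision from the batch weights at 100.0 pbw of glass as quoted within either problem or answer.
Per-oxide target masses for 100.0 pbw vitreous product:
  PbO: 13.01% × 100.0 = 13.01 pbw
  Na2O: 0.4349% × 100.0 = 0.4349 pbw
  Al2O3: 9.695% × 100.0 = 9.695 pbw
  ZnO: 12.71% × 100.0 = 12.71 pbw
  SiO2: 64.15% × 100.0 = 64.15 pbw
Sums-versus-targets review working from each reported weight, against the basis in use (delivered sums recover each target modulo rounding of the values):
  PbO: 13.02·0.9990 = 13.01 pbw (target 13.01 pbw)
  Na2O: 3.914·0.1111 = 0.4348 pbw (target 0.4349 pbw)
  Al2O3: 3.914·0.1927 + 61.78·0.003000 + 8.791·0.9960 = 9.695 pbw (target 9.695 pbw)
  ZnO: 12.74·0.9980 = 12.71 pbw (target 12.71 pbw)
  SiO2: 3.914·0.6832 + 61.78·0.9951 = 64.15 pbw (target 64.15 pbw)
Glass mass check: net batch after ignition = 100.0 pbw (per-oxide target masses sum to 100.0 pbw; with the basis standing at 100.0 pbw — rounding explains the deltas).
Batch total: Σ batch = 100.2 pbw; loss to ignition Σ batch·LOI = 0.2419 pbw; glass ÷ batch gives a yield of 99.76%.

Revised batch per 100.0 pbw vitreous product:
  PbO: 13.02 pbw
  albite: 3.914 pbw
  zinc white: 12.74 pbw
  silica sand: 61.78 pbw
  tabular alumina: 8.791 pbw
Total batch = 100.2 pbw; LOI loss = 0.2419 pbw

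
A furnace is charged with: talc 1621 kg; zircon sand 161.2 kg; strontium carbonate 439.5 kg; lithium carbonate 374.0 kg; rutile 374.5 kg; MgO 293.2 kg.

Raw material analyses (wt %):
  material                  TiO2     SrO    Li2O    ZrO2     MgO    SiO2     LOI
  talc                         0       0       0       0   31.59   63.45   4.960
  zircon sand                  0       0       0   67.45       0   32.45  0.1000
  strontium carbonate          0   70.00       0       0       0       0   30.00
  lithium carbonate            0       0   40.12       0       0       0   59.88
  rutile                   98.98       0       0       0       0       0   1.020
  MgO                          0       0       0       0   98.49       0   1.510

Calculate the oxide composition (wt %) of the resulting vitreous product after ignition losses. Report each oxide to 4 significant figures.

Glass mass = 2819 kg (batch 3263 − LOI 444.6).
Composition: TiO2 13.15%, SrO 10.91%, Li2O 5.323%, ZrO2 3.857%, MgO 28.41%, SiO2 38.34%

All internal work keeps exact precision through every step. In-progress results are printed with 4-significant-digit rounding in the printout. Each reported result undergoes a single rounding; the derived quantities are computed using the weight values per 2819 kg of glass at exact precision (net glass mass, six oxide percentages, ignition loss, the totals, the yield) as they appear in the problem or answer text.
Oxide masses out of the charge:
  TiO2: 374.5·0.9898 = 370.7 kg
  SrO: 439.5·0.7000 = 307.6 kg
  Li2O: 374.0·0.4012 = 150.0 kg
  ZrO2: 161.2·0.6745 = 108.7 kg
  MgO: 1621·0.3159 + 293.2·0.9849 = 800.8 kg
  SiO2: 1621·0.6345 + 161.2·0.3245 = 1081 kg
LOI: 1621·0.04960 + 161.2·0.001000 + 439.5·0.3000 + 374.0·0.5988 + 374.5·0.01020 + 293.2·0.01510 = 444.6 kg
Glass = total batch minus LOI = 3263 − 444.6 = 2819 kg (= the summed oxide contributions)
percent by weight: oxide/glass ×100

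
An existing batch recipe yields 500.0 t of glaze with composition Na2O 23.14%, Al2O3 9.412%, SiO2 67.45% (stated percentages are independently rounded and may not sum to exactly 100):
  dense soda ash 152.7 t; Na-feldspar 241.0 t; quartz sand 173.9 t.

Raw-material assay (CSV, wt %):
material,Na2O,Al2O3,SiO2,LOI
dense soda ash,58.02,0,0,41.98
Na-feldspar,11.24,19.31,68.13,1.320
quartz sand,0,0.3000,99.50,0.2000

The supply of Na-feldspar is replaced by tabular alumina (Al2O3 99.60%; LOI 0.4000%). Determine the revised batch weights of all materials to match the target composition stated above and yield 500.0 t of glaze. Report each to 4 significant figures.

Revised batch per 500.0 t glaze:
  dense soda ash: 199.4 t
  tabular alumina: 46.23 t
  quartz sand: 338.9 t
Total batch = 584.5 t; LOI loss = 84.57 t

Every computation carries exact precision through every step; in-progress results are shown rounded off to 4 significant digits as written; every reported figure takes exactly one rounding — all derived quantities, including three oxide percentages, the totals, yield, LOI, glass mass, are carried from the weighed amounts per 500.0 t of glass at exact precision, as quoted within the problem or answer text.
Oxide mass targets, per 500.0 t glaze:
  Na2O: 23.14% × 500.0 = 115.7 t
  Al2O3: 9.412% × 500.0 = 47.06 t
  SiO2: 67.45% × 500.0 = 337.2 t
A balance pass over the oxides, working from each reported weight, versus the basis set out (sum by sum, the targets are met given rounding of the digits):
  Na2O: 199.4·0.5802 = 115.7 t (target 115.7 t)
  Al2O3: 46.23·0.9960 + 338.9·0.003000 = 47.06 t (target 47.06 t)
  SiO2: 338.9·0.9950 = 337.2 t (target 337.2 t)
Auditing the glass mass value: whole batch net of LOI = 500.0 t (per-oxide target masses sum to 500.0 t; stated basis 500.0 t — a pure rounding effect).
Summing the batch: Σ batch = 584.5 t; LOI loss = Σ batch·LOI = 84.57 t; glass ÷ batch gives a yield of 85.53%.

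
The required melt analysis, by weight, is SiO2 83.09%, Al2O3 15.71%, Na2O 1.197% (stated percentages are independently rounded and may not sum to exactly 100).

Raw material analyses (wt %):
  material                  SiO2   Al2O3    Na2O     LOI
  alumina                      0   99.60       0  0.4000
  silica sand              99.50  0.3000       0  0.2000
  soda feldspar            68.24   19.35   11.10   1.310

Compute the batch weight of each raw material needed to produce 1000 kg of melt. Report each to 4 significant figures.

Each numeric step carries full precision through the solve; mid-chain values are rounded off to 4 significant figures when displayed — each reported number is rounded exactly once; derived quantities are re-derived from the batch weights at 1000 kg of glass at full precision (glass mass, totals, three oxide percentages, yield, ignition loss), as quoted within the problem or answer text.
Oxide-by-oxide targets in 1000 kg melt:
  SiO2: 83.09% × 1000 = 830.9 kg
  Al2O3: 15.71% × 1000 = 157.1 kg
  Na2O: 1.197% × 1000 = 11.97 kg
Verifying the oxide balance from the weights as reported, per the basis as stated (target by target, the sums agree once rounding is allowed for):
  SiO2: 761.1·0.9950 + 107.8·0.6824 = 830.9 kg (target 830.9 kg)
  Al2O3: 134.5·0.9960 + 761.1·0.003000 + 107.8·0.1935 = 157.1 kg (target 157.1 kg)
  Na2O: 107.8·0.1110 = 11.97 kg (target 11.97 kg)
Glass-mass closure: the batch minus its LOI: 999.9 kg (summing oxide targets gives 1000 kg; basis as stated: 1000 kg — deltas are rounding alone).
Batch total: Σ batch = 1003 kg; LOI removed, Σ of batch·LOI: 3.472 kg; yield, glass over the total, = 99.65%.

Batch per 1000 kg melt:
  alumina: 134.5 kg
  silica sand: 761.1 kg
  soda feldspar: 107.8 kg
Total batch = 1003 kg; LOI loss = 3.472 kg; yield = 99.65%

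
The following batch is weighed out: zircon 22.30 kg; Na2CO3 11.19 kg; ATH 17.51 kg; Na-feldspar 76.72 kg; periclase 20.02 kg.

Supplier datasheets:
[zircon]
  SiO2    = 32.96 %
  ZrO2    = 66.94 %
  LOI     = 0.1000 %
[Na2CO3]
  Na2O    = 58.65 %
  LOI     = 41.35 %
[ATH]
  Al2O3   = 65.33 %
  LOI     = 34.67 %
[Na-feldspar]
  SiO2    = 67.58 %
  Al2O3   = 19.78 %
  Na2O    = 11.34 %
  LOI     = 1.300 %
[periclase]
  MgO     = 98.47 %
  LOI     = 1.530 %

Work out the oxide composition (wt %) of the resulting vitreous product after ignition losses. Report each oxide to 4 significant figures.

Glass mass = 135.7 kg (batch 147.7 − LOI 12.02).
Composition: SiO2 43.62%, Al2O3 19.61%, ZrO2 11.00%, MgO 14.53%, Na2O 11.25%

Rounding to four significant digits governs every in-between result as shown; all arithmetic keeps full precision at each step. Each reported number takes just one rounding. All derived quantities (the five compositions, the yield, net glass mass, LOI, totals) are re-derived using the weight values at 135.7 kg of glass in exact precision as written in problem or answer.
Delivered oxide masses:
  SiO2: 22.30·0.3296 + 76.72·0.6758 = 59.20 kg
  Al2O3: 17.51·0.6533 + 76.72·0.1978 = 26.61 kg
  ZrO2: 22.30·0.6694 = 14.93 kg
  MgO: 20.02·0.9847 = 19.71 kg
  Na2O: 11.19·0.5865 + 76.72·0.1134 = 15.26 kg
LOI: 22.30·0.001000 + 11.19·0.4135 + 17.51·0.3467 + 76.72·0.01300 + 20.02·0.01530 = 12.02 kg
Glass = total batch minus LOI = 147.7 − 12.02 = 135.7 kg (the oxide masses sum to this)
oxide / glass × 100 gives the wt %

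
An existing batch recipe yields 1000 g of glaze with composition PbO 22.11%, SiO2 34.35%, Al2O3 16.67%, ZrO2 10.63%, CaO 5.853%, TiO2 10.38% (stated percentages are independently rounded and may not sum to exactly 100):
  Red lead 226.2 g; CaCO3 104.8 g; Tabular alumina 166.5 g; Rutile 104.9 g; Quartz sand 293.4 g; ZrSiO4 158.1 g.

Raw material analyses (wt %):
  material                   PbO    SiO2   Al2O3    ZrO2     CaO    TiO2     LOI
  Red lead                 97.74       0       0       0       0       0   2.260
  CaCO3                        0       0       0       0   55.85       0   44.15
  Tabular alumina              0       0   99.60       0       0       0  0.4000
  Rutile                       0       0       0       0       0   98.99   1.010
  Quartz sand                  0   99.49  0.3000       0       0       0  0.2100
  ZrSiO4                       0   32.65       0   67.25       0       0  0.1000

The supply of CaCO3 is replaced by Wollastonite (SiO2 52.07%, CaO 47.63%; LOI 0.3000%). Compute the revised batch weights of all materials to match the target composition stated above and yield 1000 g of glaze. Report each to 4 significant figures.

Working values appear (rounded to four significant digits) at each printed step. All internal work keeps exact precision through the solve; every reported result is rounded just once — all derived quantities (six oxide percentages, the totals, ignition loss, the yield, net glass mass) are carried at full precision from the weighed amounts at 1000 g of glass, precisely as stated by either problem or answer.
Target masses of each oxide per 1000 g glaze:
  PbO: 22.11% × 1000 = 221.1 g
  SiO2: 34.35% × 1000 = 343.5 g
  Al2O3: 16.67% × 1000 = 166.7 g
  ZrO2: 10.63% × 1000 = 106.3 g
  CaO: 5.853% × 1000 = 58.53 g
  TiO2: 10.38% × 1000 = 103.8 g
Checking each oxide sum given the weights on record, relative to the basis at hand (target by target, the sums agree modulo rounding of the values):
  PbO: 226.2·0.9774 = 221.1 g (target 221.1 g)
  SiO2: 122.9·0.5207 + 229.1·0.9949 + 158.1·0.3265 = 343.5 g (target 343.5 g)
  Al2O3: 166.7·0.9960 + 229.1·0.003000 = 166.7 g (target 166.7 g)
  ZrO2: 158.1·0.6725 = 106.3 g (target 106.3 g)
  CaO: 122.9·0.4763 = 58.54 g (target 58.53 g)
  TiO2: 104.9·0.9899 = 103.8 g (target 103.8 g)
Glass mass check: Σ batch − LOI loss = 1000 g (the Σ of target masses is 999.9 g; against the stated basis, 1000 g — any gap is answer rounding).
Batch total: Σ batch = 1008 g; LOI loss = Σ batch·LOI = 7.846 g; yield = glass ÷ total batch = 99.22%.

Revised batch per 1000 g glaze:
  Red lead: 226.2 g
  Wollastonite: 122.9 g
  Tabular alumina: 166.7 g
  Rutile: 104.9 g
  Quartz sand: 229.1 g
  ZrSiO4: 158.1 g
Total batch = 1008 g; LOI loss = 7.846 g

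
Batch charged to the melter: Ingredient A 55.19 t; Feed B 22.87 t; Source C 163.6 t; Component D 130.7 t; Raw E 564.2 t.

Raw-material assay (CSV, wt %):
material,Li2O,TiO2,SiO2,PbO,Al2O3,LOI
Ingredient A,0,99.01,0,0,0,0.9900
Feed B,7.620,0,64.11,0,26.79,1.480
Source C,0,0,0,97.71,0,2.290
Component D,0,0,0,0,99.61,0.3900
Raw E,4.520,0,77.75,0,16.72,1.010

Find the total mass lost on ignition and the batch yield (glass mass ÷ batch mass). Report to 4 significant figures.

Intermediates are printed rounded to 4 significant digits as written. All internal work carries full precision from first step to last; exactly one rounding goes into each reported value; derived quantities are computed in full float precision (totals, the yield, the five compositions, LOI, glass mass) starting from the weights for 925.7 t of glass, exactly as shown in the problem or the answer.
Each material's LOI contribution:
  Ingredient A: 55.19 × 0.009900 = 0.5464 t
  Feed B: 22.87 × 0.01480 = 0.3385 t
  Source C: 163.6 × 0.02290 = 3.746 t
  Component D: 130.7 × 0.003900 = 0.5097 t
  Raw E: 564.2 × 0.01010 = 5.698 t
Total LOI = 10.84 t
Glass = batch − LOI = 936.6 − 10.84 = 925.7 t

LOI loss = 10.84 t; glass = 925.7 t; yield = 98.84%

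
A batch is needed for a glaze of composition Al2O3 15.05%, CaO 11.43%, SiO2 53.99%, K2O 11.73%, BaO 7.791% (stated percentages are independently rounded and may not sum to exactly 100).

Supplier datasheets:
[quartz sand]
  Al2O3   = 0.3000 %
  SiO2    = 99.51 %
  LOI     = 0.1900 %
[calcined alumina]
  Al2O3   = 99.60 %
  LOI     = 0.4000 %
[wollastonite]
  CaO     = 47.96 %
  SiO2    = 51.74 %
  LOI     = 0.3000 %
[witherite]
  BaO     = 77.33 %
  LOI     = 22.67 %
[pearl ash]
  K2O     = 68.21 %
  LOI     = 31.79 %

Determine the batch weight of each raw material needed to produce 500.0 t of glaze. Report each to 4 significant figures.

Batch per 500.0 t glaze:
  quartz sand: 209.3 t
  calcined alumina: 74.92 t
  wollastonite: 119.2 t
  witherite: 50.38 t
  pearl ash: 85.98 t
Total batch = 539.8 t; LOI loss = 39.81 t; yield = 92.62%

All arithmetic maintains full float precision in all steps; the intermediate values appear, rounded to 4 significant digits, at each printed step; every reported number is rounded just once; derived quantities, including five oxide percentages, totals, LOI, glass mass, yield, are rebuilt from the weighed amounts for 500.0 t of glass at exact precision exactly as printed in question or answer.
Target masses of each oxide per 500.0 t glaze:
  Al2O3: 15.05% × 500.0 = 75.25 t
  CaO: 11.43% × 500.0 = 57.15 t
  SiO2: 53.99% × 500.0 = 270.0 t
  K2O: 11.73% × 500.0 = 58.65 t
  BaO: 7.791% × 500.0 = 38.96 t
A balance pass over the oxides, using the reported weights, against the basis in use (delivered sums recover each target exact up to rounding of places):
  Al2O3: 209.3·0.003000 + 74.92·0.9960 = 75.25 t (target 75.25 t)
  CaO: 119.2·0.4796 = 57.17 t (target 57.15 t)
  SiO2: 209.3·0.9951 + 119.2·0.5174 = 269.9 t (target 270.0 t)
  K2O: 85.98·0.6821 = 58.65 t (target 58.65 t)
  BaO: 50.38·0.7733 = 38.96 t (target 38.96 t)
Glass-mass closure: whole batch net of LOI = 500.0 t (targets for the oxides total 500.0 t; the stated basis being 500.0 t — rounding explains the deltas).
Summing the batch: Σ batch = 539.8 t; LOI loss = Σ batch·LOI = 39.81 t; the yield ratio, glass ÷ batch: 92.62%.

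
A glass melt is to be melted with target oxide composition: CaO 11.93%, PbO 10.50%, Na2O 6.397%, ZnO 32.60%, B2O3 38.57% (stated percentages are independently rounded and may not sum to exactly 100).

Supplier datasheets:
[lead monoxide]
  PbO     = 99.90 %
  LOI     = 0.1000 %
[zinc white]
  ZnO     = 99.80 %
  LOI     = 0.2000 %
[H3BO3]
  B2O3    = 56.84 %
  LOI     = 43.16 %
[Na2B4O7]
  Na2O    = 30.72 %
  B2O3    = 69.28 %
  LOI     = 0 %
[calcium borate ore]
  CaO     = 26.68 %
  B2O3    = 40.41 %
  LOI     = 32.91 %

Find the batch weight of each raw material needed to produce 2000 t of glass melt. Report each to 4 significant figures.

All internal work runs at exact precision at every stage — mid-chain values are displayed with 4-significant-digit rounding at each printed step; each reported number includes exactly one rounding. Derived quantities (the totals, LOI, five oxide percentages, the yield, net glass mass) are computed from the weighed amounts for 2000 t of glass in full precision exactly as printed in the problem or the answer.
Target oxide masses per 2000 t glass melt:
  CaO: 11.93% × 2000 = 238.6 t
  PbO: 10.50% × 2000 = 210.0 t
  Na2O: 6.397% × 2000 = 127.9 t
  ZnO: 32.60% × 2000 = 652.0 t
  B2O3: 38.57% × 2000 = 771.4 t
Oxide-by-oxide audit with the batch weights as given, against the basis in use (sums match the target masses once rounding is allowed for):
  CaO: 894.3·0.2668 = 238.6 t (target 238.6 t)
  PbO: 210.2·0.9990 = 210.0 t (target 210.0 t)
  Na2O: 416.5·0.3072 = 127.9 t (target 127.9 t)
  ZnO: 653.3·0.9980 = 652.0 t (target 652.0 t)
  B2O3: 213.7·0.5684 + 416.5·0.6928 + 894.3·0.4041 = 771.4 t (target 771.4 t)
Glass mass check: whole batch net of LOI = 2000 t (oxide target masses add up to 2000 t; stated basis 2000 t — any gap is answer rounding).
Whole-batch sum: Σ batch = 2388 t; LOI loss = Σ batch·LOI = 388.1 t; yield: glass divided by total = 83.75%.

Batch per 2000 t glass melt:
  lead monoxide: 210.2 t
  zinc white: 653.3 t
  H3BO3: 213.7 t
  Na2B4O7: 416.5 t
  calcium borate ore: 894.3 t
Total batch = 2388 t; LOI loss = 388.1 t; yield = 83.75%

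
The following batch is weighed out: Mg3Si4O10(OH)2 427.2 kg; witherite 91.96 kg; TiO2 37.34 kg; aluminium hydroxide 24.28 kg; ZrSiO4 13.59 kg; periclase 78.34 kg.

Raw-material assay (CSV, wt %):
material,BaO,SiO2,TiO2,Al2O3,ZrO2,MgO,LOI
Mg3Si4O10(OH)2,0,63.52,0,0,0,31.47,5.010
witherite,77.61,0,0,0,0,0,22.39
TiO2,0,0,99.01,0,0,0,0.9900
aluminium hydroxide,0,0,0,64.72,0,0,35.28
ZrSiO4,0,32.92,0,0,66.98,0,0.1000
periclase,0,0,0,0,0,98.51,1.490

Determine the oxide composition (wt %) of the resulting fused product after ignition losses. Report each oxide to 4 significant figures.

The intermediate values are printed rounded to 4 significant digits at each printed step. The working math holds full precision through every step — a single rounding produces every reported result. Derived quantities (the totals, six oxide percentages, net glass mass, LOI, yield) are carried using the weight values on 620.6 kg of glass at full float precision precisely as stated by the question or the answer.
Oxide masses out of the charge:
  BaO: 91.96·0.7761 = 71.37 kg
  SiO2: 427.2·0.6352 + 13.59·0.3292 = 275.8 kg
  TiO2: 37.34·0.9901 = 36.97 kg
  Al2O3: 24.28·0.6472 = 15.71 kg
  ZrO2: 13.59·0.6698 = 9.103 kg
  MgO: 427.2·0.3147 + 78.34·0.9851 = 211.6 kg
LOI: 427.2·0.05010 + 91.96·0.2239 + 37.34·0.009900 + 24.28·0.3528 + 13.59·0.001000 + 78.34·0.01490 = 52.11 kg
Net of LOI, the glass mass = 672.7 − 52.11 = 620.6 kg (= Σ oxide masses)
each oxide over glass, ×100, is wt %

Glass mass = 620.6 kg (batch 672.7 − LOI 52.11).
Composition: BaO 11.50%, SiO2 44.45%, TiO2 5.957%, Al2O3 2.532%, ZrO2 1.467%, MgO 34.10%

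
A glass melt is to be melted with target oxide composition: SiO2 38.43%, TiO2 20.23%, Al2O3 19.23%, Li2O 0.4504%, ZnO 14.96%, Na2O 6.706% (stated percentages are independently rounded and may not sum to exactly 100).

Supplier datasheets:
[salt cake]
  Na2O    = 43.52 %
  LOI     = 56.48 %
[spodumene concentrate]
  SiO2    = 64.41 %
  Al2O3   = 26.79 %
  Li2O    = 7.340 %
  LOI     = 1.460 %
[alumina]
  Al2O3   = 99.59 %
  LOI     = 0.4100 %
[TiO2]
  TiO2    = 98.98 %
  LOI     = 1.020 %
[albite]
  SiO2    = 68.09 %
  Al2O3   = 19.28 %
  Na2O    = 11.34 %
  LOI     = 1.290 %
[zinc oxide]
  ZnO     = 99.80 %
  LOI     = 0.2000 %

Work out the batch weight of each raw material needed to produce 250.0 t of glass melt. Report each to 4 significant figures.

Batch per 250.0 t glass melt:
  salt cake: 5.537 t
  spodumene concentrate: 15.34 t
  alumina: 19.64 t
  TiO2: 51.10 t
  albite: 126.6 t
  zinc oxide: 37.47 t
Total batch = 255.7 t; LOI loss = 5.661 t; yield = 97.79%

Mid-chain values appear, rounded to four significant digits, alongside each step — all internal work carries full precision end to end; a single rounding produces each reported number. All derived quantities are re-derived at exact precision (LOI, glass mass, the totals, the six compositions, yield) starting from the weights per 250.0 t of glass as written in problem or answer.
Oxide-by-oxide targets in 250.0 t glass melt:
  SiO2: 38.43% × 250.0 = 96.08 t
  TiO2: 20.23% × 250.0 = 50.58 t
  Al2O3: 19.23% × 250.0 = 48.08 t
  Li2O: 0.4504% × 250.0 = 1.126 t
  ZnO: 14.96% × 250.0 = 37.40 t
  Na2O: 6.706% × 250.0 = 16.76 t
Mass-balance tally per oxide on the weights just shown, relative to the basis at hand (sums match the target masses given rounding of the digits):
  SiO2: 15.34·0.6441 + 126.6·0.6809 = 96.08 t (target 96.08 t)
  TiO2: 51.10·0.9898 = 50.58 t (target 50.58 t)
  Al2O3: 15.34·0.2679 + 19.64·0.9959 + 126.6·0.1928 = 48.08 t (target 48.08 t)
  Li2O: 15.34·0.07340 = 1.126 t (target 1.126 t)
  ZnO: 37.47·0.9980 = 37.40 t (target 37.40 t)
  Na2O: 5.537·0.4352 + 126.6·0.1134 = 16.77 t (target 16.76 t)
Consistency of the glass mass: whole batch net of LOI = 250.0 t (the Σ of target masses is 250.0 t; basis as stated: 250.0 t — rounding explains the deltas).
Batch total: Σ batch = 255.7 t; ignition loss, Σ(batch × LOI) = 5.661 t; yield: glass divided by total = 97.79%.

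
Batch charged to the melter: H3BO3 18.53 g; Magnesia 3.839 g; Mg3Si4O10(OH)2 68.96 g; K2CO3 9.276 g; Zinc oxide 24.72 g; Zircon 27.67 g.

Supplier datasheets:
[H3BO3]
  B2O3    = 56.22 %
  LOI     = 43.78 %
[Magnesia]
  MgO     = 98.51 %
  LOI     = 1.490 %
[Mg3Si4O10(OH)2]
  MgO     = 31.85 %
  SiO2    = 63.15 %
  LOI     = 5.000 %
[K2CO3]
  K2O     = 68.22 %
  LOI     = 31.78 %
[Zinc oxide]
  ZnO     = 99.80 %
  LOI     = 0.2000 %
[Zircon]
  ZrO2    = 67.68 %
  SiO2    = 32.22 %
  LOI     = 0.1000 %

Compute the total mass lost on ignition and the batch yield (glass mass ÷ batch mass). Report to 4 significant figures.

Every computation keeps full precision end to end; the intermediate values are printed, rounded to 4 significant figures, as written; exactly one rounding lands on each reported number — derived quantities (ignition loss, the totals, six oxide percentages, yield, net glass mass) are computed using the weight values on 138.4 g of glass at exact precision as written in the question or the answer.
Material-by-material LOI:
  H3BO3: 18.53 × 0.4378 = 8.112 g
  Magnesia: 3.839 × 0.01490 = 0.05720 g
  Mg3Si4O10(OH)2: 68.96 × 0.05000 = 3.448 g
  K2CO3: 9.276 × 0.3178 = 2.948 g
  Zinc oxide: 24.72 × 0.002000 = 0.04944 g
  Zircon: 27.67 × 0.001000 = 0.02767 g
Total LOI = 14.64 g
Glass = batch − LOI = 153.0 − 14.64 = 138.4 g

LOI loss = 14.64 g; glass = 138.4 g; yield = 90.43%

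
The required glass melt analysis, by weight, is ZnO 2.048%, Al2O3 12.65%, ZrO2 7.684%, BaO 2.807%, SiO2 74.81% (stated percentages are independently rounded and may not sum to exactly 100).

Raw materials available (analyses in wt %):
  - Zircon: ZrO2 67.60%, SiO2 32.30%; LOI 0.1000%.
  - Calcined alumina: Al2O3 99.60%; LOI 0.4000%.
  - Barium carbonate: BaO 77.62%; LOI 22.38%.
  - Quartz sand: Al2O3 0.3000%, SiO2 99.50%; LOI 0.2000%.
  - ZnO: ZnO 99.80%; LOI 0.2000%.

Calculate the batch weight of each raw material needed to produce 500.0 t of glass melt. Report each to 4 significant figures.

The whole derivation runs at full precision end to end; values along the way are printed (rounded to 4 significant digits) between the steps. Each reported number is rounded a single time. Derived quantities (net glass mass, ignition loss, totals, the yield, five oxide percentages) are computed from the weighed amounts on 500.0 t of glass in full float precision as given in problem or answer.
Target oxide masses per 500.0 t glass melt:
  ZnO: 2.048% × 500.0 = 10.24 t
  Al2O3: 12.65% × 500.0 = 63.25 t
  ZrO2: 7.684% × 500.0 = 38.42 t
  BaO: 2.807% × 500.0 = 14.04 t
  SiO2: 74.81% × 500.0 = 374.0 t
Verifying the oxide balance with the batch weights as given, versus the basis set out (sum by sum, the targets are met inside rounding margins):
  ZnO: 10.26·0.9980 = 10.24 t (target 10.24 t)
  Al2O3: 62.43·0.9960 + 357.5·0.003000 = 63.25 t (target 63.25 t)
  ZrO2: 56.83·0.6760 = 38.42 t (target 38.42 t)
  BaO: 18.08·0.7762 = 14.03 t (target 14.04 t)
  SiO2: 56.83·0.3230 + 357.5·0.9950 = 374.1 t (target 374.0 t)
Consistency of the glass mass: total batch − LOI = 500.0 t (per-oxide target masses sum to 500.0 t; basis as stated: 500.0 t — differing by rounding only).
Batch grand total — Σ batch = 505.1 t; ignition loss, Σ(batch × LOI) = 5.088 t; yield, glass over the total, = 98.99%.

Batch per 500.0 t glass melt:
  Zircon: 56.83 t
  Calcined alumina: 62.43 t
  Barium carbonate: 18.08 t
  Quartz sand: 357.5 t
  ZnO: 10.26 t
Total batch = 505.1 t; LOI loss = 5.088 t; yield = 98.99%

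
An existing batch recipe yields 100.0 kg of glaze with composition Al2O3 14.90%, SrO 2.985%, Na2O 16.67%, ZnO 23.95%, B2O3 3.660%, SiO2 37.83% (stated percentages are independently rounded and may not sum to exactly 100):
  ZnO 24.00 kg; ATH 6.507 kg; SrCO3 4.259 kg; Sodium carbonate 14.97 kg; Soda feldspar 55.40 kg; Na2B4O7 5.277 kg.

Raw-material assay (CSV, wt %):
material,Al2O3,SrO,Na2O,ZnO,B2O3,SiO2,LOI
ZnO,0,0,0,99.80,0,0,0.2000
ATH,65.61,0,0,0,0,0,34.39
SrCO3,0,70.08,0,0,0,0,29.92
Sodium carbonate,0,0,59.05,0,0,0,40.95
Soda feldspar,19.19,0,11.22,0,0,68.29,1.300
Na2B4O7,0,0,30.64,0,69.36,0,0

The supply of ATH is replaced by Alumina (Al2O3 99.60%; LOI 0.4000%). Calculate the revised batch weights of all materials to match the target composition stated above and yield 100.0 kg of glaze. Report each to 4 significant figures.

Each numeric step keeps full float precision from start to finish; intermediates appear, rounded to 4 significant digits, alongside each step; a single rounding completes each reported result; the derived quantities are rebuilt starting from the weights for 100.0 kg of glass in exact precision (six oxide percentages, the yield, ignition loss, the totals, net glass mass) exactly as shown in the problem or answer text.
Target masses of each oxide per 100.0 kg glaze:
  Al2O3: 14.90% × 100.0 = 14.90 kg
  SrO: 2.985% × 100.0 = 2.985 kg
  Na2O: 16.67% × 100.0 = 16.67 kg
  ZnO: 23.95% × 100.0 = 23.95 kg
  B2O3: 3.660% × 100.0 = 3.660 kg
  SiO2: 37.83% × 100.0 = 37.83 kg
Per-oxide balance check applying the batch weights above, per the basis as stated (delivered sums recover each target modulo rounding of the values):
  Al2O3: 4.287·0.9960 + 55.40·0.1919 = 14.90 kg (target 14.90 kg)
  SrO: 4.259·0.7008 = 2.985 kg (target 2.985 kg)
  Na2O: 14.97·0.5905 + 55.40·0.1122 + 5.277·0.3064 = 16.67 kg (target 16.67 kg)
  ZnO: 24.00·0.9980 = 23.95 kg (target 23.95 kg)
  B2O3: 5.277·0.6936 = 3.660 kg (target 3.660 kg)
  SiO2: 55.40·0.6829 = 37.83 kg (target 37.83 kg)
Glass-mass closure: net batch after ignition = 100.0 kg (the targets, summed, come to 100.0 kg; basis as stated: 100.0 kg — deltas are rounding alone).
Whole-batch sum: Σ batch = 108.2 kg; LOI removed, Σ of batch·LOI: 8.190 kg; yield = glass ÷ total batch = 92.43%.

Revised batch per 100.0 kg glaze:
  ZnO: 24.00 kg
  Alumina: 4.287 kg
  SrCO3: 4.259 kg
  Sodium carbonate: 14.97 kg
  Soda feldspar: 55.40 kg
  Na2B4O7: 5.277 kg
Total batch = 108.2 kg; LOI loss = 8.190 kg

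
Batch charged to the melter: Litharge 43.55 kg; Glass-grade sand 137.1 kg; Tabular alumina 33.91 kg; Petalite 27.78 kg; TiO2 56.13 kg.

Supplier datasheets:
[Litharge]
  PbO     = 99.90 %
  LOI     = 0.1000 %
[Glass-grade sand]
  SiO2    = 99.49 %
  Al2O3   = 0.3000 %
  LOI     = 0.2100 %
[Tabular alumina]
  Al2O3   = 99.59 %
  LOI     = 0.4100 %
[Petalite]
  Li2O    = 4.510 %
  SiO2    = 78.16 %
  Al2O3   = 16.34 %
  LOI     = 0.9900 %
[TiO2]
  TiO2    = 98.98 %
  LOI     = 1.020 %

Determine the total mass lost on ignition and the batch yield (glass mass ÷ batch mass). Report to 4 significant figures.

The intermediate values are shown with 4-significant-figure rounding when written out. The whole derivation maintains full precision throughout — each reported result is rounded a single time; all derived quantities, which include net glass mass, the yield, the five compositions, the totals, LOI, are computed at exact precision, as written in either problem or answer, using the weight values at 297.2 kg of glass.
Each material's LOI contribution:
  Litharge: 43.55 × 0.001000 = 0.04355 kg
  Glass-grade sand: 137.1 × 0.002100 = 0.2879 kg
  Tabular alumina: 33.91 × 0.004100 = 0.1390 kg
  Petalite: 27.78 × 0.009900 = 0.2750 kg
  TiO2: 56.13 × 0.01020 = 0.5725 kg
Total LOI = 1.318 kg
Glass = batch − LOI = 298.5 − 1.318 = 297.2 kg

LOI loss = 1.318 kg; glass = 297.2 kg; yield = 99.56%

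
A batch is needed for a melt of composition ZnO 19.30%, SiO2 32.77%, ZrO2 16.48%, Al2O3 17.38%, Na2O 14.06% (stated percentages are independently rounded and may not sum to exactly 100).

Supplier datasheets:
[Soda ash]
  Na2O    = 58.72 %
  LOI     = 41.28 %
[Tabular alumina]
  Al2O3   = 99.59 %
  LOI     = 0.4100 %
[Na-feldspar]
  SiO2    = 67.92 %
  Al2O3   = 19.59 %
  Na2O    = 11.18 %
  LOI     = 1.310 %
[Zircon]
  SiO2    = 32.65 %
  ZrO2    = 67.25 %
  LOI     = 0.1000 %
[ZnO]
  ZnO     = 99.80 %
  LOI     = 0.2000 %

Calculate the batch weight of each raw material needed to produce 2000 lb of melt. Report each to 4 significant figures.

Batch per 2000 lb melt:
  Soda ash: 340.0 lb
  Tabular alumina: 205.6 lb
  Na-feldspar: 729.4 lb
  Zircon: 490.1 lb
  ZnO: 386.8 lb
Total batch = 2152 lb; LOI loss = 152.0 lb; yield = 92.94%

All arithmetic runs at full precision at every stage — values along the way appear rounded to 4 significant figures in the printout. Each reported result is rounded a single time; the derived quantities are recomputed starting from the weights per 2000 lb of glass at full float precision (the yield, the five compositions, glass mass, totals, LOI), exactly as shown in problem or answer.
The oxide mass targets at 2000 lb melt:
  ZnO: 19.30% × 2000 = 386.0 lb
  SiO2: 32.77% × 2000 = 655.4 lb
  ZrO2: 16.48% × 2000 = 329.6 lb
  Al2O3: 17.38% × 2000 = 347.6 lb
  Na2O: 14.06% × 2000 = 281.2 lb
Mass-balance tally per oxide with the batch weights as given, per the basis as stated (oxide sums agree with the targets up to rounding of the answer):
  ZnO: 386.8·0.9980 = 386.0 lb (target 386.0 lb)
  SiO2: 729.4·0.6792 + 490.1·0.3265 = 655.4 lb (target 655.4 lb)
  ZrO2: 490.1·0.6725 = 329.6 lb (target 329.6 lb)
  Al2O3: 205.6·0.9959 + 729.4·0.1959 = 347.6 lb (target 347.6 lb)
  Na2O: 340.0·0.5872 + 729.4·0.1118 = 281.2 lb (target 281.2 lb)
Glass-mass bookkeeping: whole batch net of LOI = 2000 lb (targets for the oxides total 2000 lb; against the stated basis, 2000 lb — deltas are rounding alone).
Whole-batch sum: Σ batch = 2152 lb; loss to ignition Σ batch·LOI = 152.0 lb; yield: glass divided by total = 92.94%.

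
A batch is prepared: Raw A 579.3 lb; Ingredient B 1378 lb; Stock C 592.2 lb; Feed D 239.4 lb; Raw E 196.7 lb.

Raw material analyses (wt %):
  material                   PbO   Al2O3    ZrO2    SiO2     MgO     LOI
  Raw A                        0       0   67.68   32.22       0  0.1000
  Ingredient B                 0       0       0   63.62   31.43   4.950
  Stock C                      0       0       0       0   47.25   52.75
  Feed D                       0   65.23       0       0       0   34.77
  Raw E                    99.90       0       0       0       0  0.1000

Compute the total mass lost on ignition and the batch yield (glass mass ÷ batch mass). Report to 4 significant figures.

The intermediate values are printed rounded to 4 significant digits within the worked lines; every computation holds exact precision at every stage. Each reported figure takes a single rounding — derived quantities are rebuilt starting from the weights on 2521 lb of glass at exact precision (yield, ignition loss, net glass mass, the totals, the five compositions), as they appear in problem or answer.
LOI of each material in turn:
  Raw A: 579.3 × 0.001000 = 0.5793 lb
  Ingredient B: 1378 × 0.04950 = 68.21 lb
  Stock C: 592.2 × 0.5275 = 312.4 lb
  Feed D: 239.4 × 0.3477 = 83.24 lb
  Raw E: 196.7 × 0.001000 = 0.1967 lb
Total LOI = 464.6 lb
Glass = batch − LOI = 2986 − 464.6 = 2521 lb

LOI loss = 464.6 lb; glass = 2521 lb; yield = 84.44%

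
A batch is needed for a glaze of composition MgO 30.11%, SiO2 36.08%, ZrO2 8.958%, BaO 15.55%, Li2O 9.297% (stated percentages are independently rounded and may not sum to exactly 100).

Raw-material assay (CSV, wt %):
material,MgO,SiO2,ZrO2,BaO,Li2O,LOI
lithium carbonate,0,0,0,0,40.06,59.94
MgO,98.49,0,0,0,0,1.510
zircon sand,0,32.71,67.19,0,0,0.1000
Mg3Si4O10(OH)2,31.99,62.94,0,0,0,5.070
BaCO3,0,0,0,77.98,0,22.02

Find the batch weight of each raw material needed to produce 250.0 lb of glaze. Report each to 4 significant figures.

Batch per 250.0 lb glaze:
  lithium carbonate: 58.02 lb
  MgO: 35.51 lb
  zircon sand: 33.33 lb
  Mg3Si4O10(OH)2: 126.0 lb
  BaCO3: 49.85 lb
Total batch = 302.7 lb; LOI loss = 52.71 lb; yield = 82.59%

Each numeric step maintains full float precision from start to finish — working values are displayed (rounded to 4 significant figures) at each printed step — each reported figure takes exactly one rounding; all derived quantities are rebuilt at exact precision (LOI, yield, five oxide percentages, the totals, glass mass) starting from the weights on 250.0 lb of glass as written in the problem or answer text.
Target masses of each oxide per 250.0 lb glaze:
  MgO: 30.11% × 250.0 = 75.28 lb
  SiO2: 36.08% × 250.0 = 90.20 lb
  ZrO2: 8.958% × 250.0 = 22.40 lb
  BaO: 15.55% × 250.0 = 38.88 lb
  Li2O: 9.297% × 250.0 = 23.24 lb
Per-oxide balance check with the batch weights as given, per the basis as stated (target by target, the sums agree given rounding of the digits):
  MgO: 35.51·0.9849 + 126.0·0.3199 = 75.28 lb (target 75.28 lb)
  SiO2: 33.33·0.3271 + 126.0·0.6294 = 90.21 lb (target 90.20 lb)
  ZrO2: 33.33·0.6719 = 22.39 lb (target 22.40 lb)
  BaO: 49.85·0.7798 = 38.87 lb (target 38.88 lb)
  Li2O: 58.02·0.4006 = 23.24 lb (target 23.24 lb)
Mass balance on the glass: the batch minus its LOI: 250.0 lb (per-oxide target masses sum to 250.0 lb; stated basis 250.0 lb — rounding explains the deltas).
Whole-batch sum: Σ batch = 302.7 lb; LOI loss = Σ batch·LOI = 52.71 lb; yield: glass divided by total = 82.59%.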